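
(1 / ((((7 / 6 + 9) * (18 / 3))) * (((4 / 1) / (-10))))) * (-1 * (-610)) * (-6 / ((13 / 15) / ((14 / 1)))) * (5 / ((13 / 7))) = 6523.67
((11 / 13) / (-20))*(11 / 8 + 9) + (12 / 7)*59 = 1466249 / 14560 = 100.70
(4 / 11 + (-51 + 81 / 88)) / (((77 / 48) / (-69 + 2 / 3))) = 256250 / 121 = 2117.77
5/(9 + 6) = 1/3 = 0.33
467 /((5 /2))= 934 /5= 186.80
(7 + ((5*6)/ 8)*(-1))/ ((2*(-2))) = -13/ 16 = -0.81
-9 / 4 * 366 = -1647 / 2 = -823.50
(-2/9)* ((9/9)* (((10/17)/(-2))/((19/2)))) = 20/2907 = 0.01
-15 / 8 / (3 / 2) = -5 / 4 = -1.25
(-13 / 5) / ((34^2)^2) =-13 / 6681680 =-0.00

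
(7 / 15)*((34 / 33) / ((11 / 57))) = 4522 / 1815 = 2.49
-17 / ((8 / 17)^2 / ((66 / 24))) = -54043 / 256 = -211.11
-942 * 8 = -7536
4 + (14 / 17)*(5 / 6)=239 / 51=4.69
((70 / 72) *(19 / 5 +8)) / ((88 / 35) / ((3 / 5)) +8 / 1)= 2891 / 3072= 0.94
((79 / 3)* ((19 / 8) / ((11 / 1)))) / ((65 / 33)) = 1501 / 520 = 2.89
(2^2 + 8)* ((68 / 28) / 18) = 34 / 21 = 1.62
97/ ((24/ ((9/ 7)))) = 291/ 56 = 5.20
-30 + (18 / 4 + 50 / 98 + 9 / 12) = -4751 / 196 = -24.24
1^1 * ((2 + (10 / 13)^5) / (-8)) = -421293 / 1485172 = -0.28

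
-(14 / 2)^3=-343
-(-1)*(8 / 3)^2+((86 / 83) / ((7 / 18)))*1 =51116 / 5229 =9.78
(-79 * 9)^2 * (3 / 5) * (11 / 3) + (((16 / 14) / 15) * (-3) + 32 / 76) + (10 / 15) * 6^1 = 739580011 / 665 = 1112150.39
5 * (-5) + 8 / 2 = -21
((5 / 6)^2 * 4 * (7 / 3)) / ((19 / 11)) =1925 / 513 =3.75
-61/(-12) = 61/12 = 5.08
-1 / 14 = -0.07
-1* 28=-28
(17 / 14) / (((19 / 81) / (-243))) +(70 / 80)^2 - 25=-10913835 / 8512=-1282.17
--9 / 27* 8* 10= 80 / 3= 26.67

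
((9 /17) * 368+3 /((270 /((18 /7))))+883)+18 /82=26299557 /24395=1078.07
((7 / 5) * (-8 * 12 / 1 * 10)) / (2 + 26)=-48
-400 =-400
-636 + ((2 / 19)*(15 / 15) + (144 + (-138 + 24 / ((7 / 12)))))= -78304 / 133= -588.75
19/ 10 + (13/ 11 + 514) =56879/ 110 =517.08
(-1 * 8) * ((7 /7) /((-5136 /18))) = 3 /107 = 0.03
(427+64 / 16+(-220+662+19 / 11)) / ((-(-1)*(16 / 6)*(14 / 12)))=281.16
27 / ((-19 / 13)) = -351 / 19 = -18.47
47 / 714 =0.07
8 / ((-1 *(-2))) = 4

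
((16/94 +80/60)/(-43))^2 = 0.00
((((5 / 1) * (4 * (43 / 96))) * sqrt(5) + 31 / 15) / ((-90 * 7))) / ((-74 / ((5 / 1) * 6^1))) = 31 / 23310 + 215 * sqrt(5) / 37296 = 0.01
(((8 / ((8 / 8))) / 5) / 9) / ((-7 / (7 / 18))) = -4 / 405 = -0.01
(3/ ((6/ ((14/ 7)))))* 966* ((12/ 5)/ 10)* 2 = 11592/ 25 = 463.68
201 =201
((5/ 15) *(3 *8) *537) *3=12888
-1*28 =-28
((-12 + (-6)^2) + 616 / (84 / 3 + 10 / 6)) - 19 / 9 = 34165 / 801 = 42.65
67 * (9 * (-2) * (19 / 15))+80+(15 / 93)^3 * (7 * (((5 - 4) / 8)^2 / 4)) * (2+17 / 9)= -1447.60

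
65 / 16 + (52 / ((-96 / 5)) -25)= -1135 / 48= -23.65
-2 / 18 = -0.11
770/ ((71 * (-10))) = -77/ 71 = -1.08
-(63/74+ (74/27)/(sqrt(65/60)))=-148*sqrt(39)/351 - 63/74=-3.48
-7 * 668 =-4676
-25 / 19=-1.32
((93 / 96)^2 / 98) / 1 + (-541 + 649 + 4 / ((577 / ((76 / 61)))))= 381529980477 / 3532089344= 108.02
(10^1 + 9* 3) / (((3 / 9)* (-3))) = -37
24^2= 576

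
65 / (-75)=-13 / 15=-0.87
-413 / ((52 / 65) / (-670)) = 691775 / 2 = 345887.50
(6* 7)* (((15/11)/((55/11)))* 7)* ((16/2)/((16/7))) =3087/11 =280.64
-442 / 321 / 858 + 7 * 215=15942448 / 10593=1505.00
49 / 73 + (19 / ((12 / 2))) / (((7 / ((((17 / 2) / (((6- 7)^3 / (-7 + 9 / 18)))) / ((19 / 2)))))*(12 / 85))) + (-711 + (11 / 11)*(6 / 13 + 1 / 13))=-661152763 / 956592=-691.15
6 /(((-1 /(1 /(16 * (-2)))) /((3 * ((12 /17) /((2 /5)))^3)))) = 30375 /9826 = 3.09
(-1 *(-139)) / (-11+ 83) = 139 / 72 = 1.93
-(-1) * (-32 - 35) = -67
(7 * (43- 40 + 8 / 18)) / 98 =31 / 126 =0.25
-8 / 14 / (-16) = 1 / 28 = 0.04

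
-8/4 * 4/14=-4/7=-0.57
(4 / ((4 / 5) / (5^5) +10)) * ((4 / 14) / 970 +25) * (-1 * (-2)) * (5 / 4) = 1326187500 / 53048233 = 25.00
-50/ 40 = -5/ 4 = -1.25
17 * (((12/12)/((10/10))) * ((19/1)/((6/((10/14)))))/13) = 1615/546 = 2.96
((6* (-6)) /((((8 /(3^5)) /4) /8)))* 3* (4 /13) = -419904 /13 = -32300.31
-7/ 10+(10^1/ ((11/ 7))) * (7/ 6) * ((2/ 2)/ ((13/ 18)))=13699/ 1430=9.58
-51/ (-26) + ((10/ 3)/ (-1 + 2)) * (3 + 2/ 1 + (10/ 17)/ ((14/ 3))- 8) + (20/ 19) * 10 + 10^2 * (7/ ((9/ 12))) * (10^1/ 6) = 824542559/ 529074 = 1558.46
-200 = -200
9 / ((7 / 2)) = 18 / 7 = 2.57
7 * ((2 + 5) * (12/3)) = 196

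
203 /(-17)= -203 /17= -11.94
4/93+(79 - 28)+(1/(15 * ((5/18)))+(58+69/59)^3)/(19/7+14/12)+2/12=2772346423107971/51889004350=53428.40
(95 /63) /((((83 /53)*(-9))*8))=-5035 /376488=-0.01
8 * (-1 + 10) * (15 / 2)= 540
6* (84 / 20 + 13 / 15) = 152 / 5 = 30.40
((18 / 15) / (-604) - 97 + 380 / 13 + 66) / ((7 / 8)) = -19868 / 9815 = -2.02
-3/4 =-0.75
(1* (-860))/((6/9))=-1290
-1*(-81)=81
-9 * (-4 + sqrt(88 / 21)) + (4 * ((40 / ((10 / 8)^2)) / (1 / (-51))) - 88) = -26372 / 5 - 6 * sqrt(462) / 7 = -5292.82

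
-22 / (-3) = 22 / 3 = 7.33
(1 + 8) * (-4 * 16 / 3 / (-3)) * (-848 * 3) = -162816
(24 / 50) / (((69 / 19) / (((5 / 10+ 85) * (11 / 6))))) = 11913 / 575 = 20.72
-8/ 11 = -0.73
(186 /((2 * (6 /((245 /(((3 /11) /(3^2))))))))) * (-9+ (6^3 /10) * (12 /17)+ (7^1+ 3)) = 69225387 /34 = 2036040.79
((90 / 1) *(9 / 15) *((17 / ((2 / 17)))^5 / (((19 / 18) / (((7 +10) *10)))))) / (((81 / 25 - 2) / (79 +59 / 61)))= 2539020585989875442625 / 71858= 35333861031337853.02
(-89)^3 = -704969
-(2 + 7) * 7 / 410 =-63 / 410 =-0.15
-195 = -195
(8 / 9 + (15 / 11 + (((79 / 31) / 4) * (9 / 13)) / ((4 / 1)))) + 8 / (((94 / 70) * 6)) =100679531 / 30002544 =3.36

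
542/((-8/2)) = -271/2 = -135.50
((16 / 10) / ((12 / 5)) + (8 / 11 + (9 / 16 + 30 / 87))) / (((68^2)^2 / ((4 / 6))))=0.00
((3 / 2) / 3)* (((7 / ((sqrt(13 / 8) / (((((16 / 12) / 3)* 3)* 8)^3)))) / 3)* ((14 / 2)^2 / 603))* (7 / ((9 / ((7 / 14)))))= 39337984* sqrt(26) / 5714631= 35.10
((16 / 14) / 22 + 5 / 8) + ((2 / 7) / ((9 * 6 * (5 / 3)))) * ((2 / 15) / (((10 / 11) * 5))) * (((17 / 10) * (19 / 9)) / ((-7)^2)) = 15516465707 / 22920975000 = 0.68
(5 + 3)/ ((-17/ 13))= -104/ 17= -6.12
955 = 955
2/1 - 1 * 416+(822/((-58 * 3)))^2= -329405/841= -391.68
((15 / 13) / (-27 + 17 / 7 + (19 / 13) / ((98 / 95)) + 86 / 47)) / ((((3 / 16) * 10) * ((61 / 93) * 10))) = -1713432 / 389451145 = -0.00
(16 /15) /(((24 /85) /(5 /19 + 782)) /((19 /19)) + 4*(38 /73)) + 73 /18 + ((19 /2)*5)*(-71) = -363856504199 /108035577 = -3367.93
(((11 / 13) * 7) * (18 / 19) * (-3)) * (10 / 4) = -10395 / 247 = -42.09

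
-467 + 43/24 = -11165/24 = -465.21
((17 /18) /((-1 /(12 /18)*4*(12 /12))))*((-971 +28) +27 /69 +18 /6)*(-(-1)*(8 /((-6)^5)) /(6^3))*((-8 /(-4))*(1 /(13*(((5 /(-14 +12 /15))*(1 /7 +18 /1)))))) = 28288799 /1793814141600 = 0.00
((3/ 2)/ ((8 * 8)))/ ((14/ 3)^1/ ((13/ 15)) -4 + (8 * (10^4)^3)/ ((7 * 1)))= 0.00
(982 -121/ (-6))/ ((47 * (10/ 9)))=18039/ 940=19.19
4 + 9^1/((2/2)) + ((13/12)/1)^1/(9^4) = 1023529/78732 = 13.00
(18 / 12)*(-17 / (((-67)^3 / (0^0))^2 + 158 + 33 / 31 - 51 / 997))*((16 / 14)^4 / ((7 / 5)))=-5380290560 / 15662987973479451521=-0.00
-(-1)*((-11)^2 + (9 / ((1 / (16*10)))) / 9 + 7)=288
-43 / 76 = -0.57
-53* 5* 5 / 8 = -165.62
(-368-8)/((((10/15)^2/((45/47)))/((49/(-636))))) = 6615/106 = 62.41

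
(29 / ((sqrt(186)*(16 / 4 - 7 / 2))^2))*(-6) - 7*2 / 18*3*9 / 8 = -1579 / 248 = -6.37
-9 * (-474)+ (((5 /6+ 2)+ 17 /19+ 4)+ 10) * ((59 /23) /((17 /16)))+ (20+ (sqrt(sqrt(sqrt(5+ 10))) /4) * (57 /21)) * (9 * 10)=855 * 15^(1 /8) /14+ 136146854 /22287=6194.48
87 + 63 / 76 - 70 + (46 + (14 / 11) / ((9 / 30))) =170723 / 2508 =68.07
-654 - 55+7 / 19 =-13464 / 19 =-708.63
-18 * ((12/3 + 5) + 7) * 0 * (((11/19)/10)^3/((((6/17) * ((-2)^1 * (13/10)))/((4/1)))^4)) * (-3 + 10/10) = 0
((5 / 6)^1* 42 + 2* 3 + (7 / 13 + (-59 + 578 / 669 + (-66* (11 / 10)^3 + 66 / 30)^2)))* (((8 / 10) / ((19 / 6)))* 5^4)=15912552484313 / 13770250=1155574.70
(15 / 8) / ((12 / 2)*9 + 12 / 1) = 5 / 176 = 0.03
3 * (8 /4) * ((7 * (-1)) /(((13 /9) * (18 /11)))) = -231 /13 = -17.77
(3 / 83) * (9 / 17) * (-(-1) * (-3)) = -81 / 1411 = -0.06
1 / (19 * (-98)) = -1 / 1862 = -0.00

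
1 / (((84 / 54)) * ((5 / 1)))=0.13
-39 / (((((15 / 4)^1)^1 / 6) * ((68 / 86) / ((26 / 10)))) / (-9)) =784836 / 425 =1846.67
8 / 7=1.14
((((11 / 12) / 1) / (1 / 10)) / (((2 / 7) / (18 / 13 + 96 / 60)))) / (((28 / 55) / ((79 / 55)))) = 84293 / 312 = 270.17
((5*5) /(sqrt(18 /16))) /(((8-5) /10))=500*sqrt(2) /9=78.57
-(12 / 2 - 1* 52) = 46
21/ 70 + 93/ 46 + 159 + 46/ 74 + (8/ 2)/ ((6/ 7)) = 2126777/ 12765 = 166.61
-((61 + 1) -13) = -49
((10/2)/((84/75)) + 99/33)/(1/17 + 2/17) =3553/84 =42.30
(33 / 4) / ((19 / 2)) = 33 / 38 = 0.87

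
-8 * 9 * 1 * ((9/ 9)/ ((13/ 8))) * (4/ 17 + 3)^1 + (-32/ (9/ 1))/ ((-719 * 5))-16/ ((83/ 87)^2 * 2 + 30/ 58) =-1461635524048/ 9731769255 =-150.19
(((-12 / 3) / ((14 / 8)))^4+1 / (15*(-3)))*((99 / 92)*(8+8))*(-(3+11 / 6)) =-1880006722 / 828345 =-2269.59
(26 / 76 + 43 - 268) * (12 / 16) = -25611 / 152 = -168.49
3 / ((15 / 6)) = 6 / 5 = 1.20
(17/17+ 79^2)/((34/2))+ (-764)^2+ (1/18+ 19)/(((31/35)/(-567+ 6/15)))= 5424788731/9486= 571873.15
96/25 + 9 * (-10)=-2154/25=-86.16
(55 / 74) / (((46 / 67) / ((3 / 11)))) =0.30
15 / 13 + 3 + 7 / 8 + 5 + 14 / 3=4585 / 312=14.70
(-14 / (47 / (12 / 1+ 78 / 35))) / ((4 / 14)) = -14.83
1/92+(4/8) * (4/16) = 25/184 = 0.14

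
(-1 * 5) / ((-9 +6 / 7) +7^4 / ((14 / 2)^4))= 7 / 10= 0.70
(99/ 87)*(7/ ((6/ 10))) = 385/ 29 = 13.28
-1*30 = -30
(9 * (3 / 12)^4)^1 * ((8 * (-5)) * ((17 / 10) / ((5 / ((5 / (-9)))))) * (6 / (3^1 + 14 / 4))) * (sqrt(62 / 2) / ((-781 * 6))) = -17 * sqrt(31) / 324896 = -0.00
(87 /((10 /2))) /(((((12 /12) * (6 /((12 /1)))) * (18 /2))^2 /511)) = 59276 /135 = 439.08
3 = 3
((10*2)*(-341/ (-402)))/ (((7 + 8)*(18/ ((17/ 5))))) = 5797/ 27135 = 0.21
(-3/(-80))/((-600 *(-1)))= 1/16000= 0.00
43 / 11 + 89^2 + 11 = 87295 / 11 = 7935.91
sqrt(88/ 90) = 2 * sqrt(55)/ 15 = 0.99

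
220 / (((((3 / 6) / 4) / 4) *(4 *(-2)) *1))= -880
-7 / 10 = -0.70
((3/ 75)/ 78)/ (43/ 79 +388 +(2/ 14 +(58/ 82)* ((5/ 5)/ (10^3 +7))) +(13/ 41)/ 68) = 776278174/ 588380372719425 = 0.00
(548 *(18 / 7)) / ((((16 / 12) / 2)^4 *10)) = 99873 / 140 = 713.38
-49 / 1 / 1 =-49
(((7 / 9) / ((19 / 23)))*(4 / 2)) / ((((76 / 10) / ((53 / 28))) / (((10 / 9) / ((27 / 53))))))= 1615175 / 1579014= 1.02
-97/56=-1.73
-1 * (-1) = 1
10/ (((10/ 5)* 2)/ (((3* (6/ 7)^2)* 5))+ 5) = 675/ 362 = 1.86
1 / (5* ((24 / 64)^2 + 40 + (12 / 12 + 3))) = 64 / 14125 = 0.00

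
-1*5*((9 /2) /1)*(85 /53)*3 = -108.25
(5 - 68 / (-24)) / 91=0.09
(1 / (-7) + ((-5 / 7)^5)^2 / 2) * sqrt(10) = -70941589 * sqrt(10) / 564950498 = -0.40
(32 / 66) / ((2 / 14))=112 / 33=3.39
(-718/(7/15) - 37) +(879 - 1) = -4883/7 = -697.57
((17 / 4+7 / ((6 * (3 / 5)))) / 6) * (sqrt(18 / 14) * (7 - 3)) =223 * sqrt(7) / 126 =4.68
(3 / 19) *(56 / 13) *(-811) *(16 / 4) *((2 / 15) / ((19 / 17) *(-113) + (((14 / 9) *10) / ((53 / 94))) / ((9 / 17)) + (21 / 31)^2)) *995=2535450560215776 / 638557610795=3970.59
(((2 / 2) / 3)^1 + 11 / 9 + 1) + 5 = 68 / 9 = 7.56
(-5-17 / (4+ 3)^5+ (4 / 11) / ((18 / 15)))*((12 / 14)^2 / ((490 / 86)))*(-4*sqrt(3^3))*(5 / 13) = 16134160032*sqrt(3) / 5770565801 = 4.84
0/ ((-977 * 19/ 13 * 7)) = 0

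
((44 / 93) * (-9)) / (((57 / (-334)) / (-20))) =-293920 / 589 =-499.02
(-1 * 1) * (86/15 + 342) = -5216/15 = -347.73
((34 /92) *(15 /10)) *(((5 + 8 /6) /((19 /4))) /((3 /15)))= 85 /23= 3.70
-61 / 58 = -1.05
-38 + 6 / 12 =-75 / 2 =-37.50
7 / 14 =1 / 2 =0.50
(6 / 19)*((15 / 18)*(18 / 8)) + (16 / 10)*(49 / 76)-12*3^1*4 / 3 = -17623 / 380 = -46.38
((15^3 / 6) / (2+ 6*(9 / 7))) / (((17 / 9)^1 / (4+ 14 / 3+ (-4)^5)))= -35980875 / 1156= -31125.32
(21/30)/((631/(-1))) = -7/6310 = -0.00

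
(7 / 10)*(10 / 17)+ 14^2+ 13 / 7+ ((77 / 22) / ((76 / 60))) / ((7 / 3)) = 199.45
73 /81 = 0.90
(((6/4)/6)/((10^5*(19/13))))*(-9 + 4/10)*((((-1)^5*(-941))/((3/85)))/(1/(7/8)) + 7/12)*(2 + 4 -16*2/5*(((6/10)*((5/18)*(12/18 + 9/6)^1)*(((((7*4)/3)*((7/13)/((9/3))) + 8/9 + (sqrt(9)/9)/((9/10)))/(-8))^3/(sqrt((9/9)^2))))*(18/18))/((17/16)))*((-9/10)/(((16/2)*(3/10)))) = 0.79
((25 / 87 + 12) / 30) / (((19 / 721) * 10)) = 770749 / 495900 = 1.55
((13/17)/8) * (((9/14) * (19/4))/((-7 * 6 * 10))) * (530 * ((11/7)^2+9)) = -11035713/2612288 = -4.22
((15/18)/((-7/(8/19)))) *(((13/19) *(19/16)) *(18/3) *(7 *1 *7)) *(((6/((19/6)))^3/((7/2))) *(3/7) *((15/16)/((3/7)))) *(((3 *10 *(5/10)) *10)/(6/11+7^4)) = -4691115000/3442689857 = -1.36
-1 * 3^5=-243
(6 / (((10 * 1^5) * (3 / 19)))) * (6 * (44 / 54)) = 836 / 45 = 18.58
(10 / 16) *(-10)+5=-5 / 4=-1.25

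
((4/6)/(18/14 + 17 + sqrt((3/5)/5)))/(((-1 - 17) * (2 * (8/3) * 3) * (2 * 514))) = -350/2841194367 + 245 * sqrt(3)/181836439488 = -0.00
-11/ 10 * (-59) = 649/ 10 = 64.90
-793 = -793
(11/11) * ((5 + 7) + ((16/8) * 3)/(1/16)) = 108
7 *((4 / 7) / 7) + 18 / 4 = 71 / 14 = 5.07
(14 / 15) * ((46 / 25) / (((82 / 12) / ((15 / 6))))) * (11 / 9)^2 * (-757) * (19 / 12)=-280195223 / 249075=-1124.94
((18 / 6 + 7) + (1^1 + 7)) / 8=9 / 4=2.25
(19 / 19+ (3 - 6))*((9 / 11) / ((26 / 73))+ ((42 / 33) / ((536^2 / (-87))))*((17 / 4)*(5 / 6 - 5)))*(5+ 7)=-1135885557 / 20541664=-55.30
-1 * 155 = -155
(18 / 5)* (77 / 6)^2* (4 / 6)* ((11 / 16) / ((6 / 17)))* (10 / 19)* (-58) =-32152967 / 1368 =-23503.63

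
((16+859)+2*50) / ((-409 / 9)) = -8775 / 409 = -21.45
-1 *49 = -49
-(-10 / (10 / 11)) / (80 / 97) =1067 / 80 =13.34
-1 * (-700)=700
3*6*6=108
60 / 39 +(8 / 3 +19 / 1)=23.21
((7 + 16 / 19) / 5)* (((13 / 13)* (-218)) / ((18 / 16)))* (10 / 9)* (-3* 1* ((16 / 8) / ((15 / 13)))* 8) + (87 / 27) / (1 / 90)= 110331646 / 7695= 14338.10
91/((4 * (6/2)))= 91/12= 7.58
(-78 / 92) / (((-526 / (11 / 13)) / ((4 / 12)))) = 11 / 24196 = 0.00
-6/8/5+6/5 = 21/20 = 1.05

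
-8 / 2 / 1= -4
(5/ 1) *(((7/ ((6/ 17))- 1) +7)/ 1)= 775/ 6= 129.17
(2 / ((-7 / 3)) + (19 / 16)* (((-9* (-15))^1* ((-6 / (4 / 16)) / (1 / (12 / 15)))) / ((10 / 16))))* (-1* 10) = 344796 / 7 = 49256.57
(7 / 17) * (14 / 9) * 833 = 4802 / 9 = 533.56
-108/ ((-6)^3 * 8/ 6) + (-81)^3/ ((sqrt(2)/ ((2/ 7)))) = 3/ 8 - 531441 * sqrt(2)/ 7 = -107366.92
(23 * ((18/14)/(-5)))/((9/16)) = -368/35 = -10.51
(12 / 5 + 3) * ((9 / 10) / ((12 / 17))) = 1377 / 200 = 6.88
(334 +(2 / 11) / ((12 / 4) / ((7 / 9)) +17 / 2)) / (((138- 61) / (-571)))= -362944730 / 146531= -2476.91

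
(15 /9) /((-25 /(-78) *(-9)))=-26 /45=-0.58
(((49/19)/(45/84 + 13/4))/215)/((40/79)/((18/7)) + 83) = 487746/12806920265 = 0.00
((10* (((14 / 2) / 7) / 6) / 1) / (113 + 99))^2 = 25 / 404496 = 0.00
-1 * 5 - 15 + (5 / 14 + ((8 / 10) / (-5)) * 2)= -6987 / 350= -19.96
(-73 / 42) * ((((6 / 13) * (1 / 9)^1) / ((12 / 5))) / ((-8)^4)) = -365 / 40255488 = -0.00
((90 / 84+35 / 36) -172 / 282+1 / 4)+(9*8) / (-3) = -132157 / 5922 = -22.32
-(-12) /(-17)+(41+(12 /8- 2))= 1353 /34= 39.79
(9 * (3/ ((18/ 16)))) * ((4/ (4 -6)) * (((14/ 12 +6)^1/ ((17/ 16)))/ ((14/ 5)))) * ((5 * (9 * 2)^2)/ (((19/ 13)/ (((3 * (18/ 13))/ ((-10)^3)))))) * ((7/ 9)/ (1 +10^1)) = 668736/ 17765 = 37.64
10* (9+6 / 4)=105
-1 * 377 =-377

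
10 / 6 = 5 / 3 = 1.67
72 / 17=4.24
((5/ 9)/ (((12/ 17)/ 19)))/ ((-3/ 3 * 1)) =-1615/ 108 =-14.95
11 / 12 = 0.92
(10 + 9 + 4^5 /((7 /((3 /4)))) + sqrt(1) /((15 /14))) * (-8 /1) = -108904 /105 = -1037.18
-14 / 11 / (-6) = 7 / 33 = 0.21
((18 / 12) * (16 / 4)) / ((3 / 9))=18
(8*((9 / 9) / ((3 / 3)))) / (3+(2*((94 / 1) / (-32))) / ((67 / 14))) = 2144 / 475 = 4.51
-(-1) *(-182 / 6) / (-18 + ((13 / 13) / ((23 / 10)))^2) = 6877 / 4038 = 1.70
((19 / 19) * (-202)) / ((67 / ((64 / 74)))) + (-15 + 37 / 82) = -3487495 / 203278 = -17.16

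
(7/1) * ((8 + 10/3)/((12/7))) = 833/18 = 46.28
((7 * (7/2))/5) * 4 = 98/5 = 19.60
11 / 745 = 0.01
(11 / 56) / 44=1 / 224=0.00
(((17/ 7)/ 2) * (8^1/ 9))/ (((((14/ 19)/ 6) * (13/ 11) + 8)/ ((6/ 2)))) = 0.40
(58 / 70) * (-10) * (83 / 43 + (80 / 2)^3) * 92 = -14685114888 / 301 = -48787757.10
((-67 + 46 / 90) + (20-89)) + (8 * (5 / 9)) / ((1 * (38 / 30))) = -112843 / 855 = -131.98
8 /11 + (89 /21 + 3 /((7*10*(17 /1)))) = 195089 /39270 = 4.97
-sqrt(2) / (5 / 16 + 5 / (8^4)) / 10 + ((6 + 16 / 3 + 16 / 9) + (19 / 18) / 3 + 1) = 781 / 54 - 2048 * sqrt(2) / 6425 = 14.01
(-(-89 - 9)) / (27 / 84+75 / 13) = 35672 / 2217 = 16.09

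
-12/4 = -3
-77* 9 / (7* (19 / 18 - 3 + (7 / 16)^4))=58392576 / 1125271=51.89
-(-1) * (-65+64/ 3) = -131/ 3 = -43.67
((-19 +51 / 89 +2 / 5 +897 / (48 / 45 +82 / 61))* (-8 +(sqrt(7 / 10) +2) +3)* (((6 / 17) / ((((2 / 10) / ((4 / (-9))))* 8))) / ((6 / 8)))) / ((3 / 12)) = 926771848 / 1668839 - 463385924* sqrt(70) / 25032585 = 400.46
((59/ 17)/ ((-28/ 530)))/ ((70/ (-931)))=59413/ 68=873.72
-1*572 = -572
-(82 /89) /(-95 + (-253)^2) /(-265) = 41 /753705845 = 0.00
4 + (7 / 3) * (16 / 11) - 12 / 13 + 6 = 5350 / 429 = 12.47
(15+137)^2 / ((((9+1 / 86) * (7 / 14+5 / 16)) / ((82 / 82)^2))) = 31791104 / 10075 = 3155.44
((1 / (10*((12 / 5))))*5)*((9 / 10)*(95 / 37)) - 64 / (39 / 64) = -104.54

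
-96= -96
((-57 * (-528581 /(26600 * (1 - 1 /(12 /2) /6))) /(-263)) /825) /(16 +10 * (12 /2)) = -4757229 /67334575000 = -0.00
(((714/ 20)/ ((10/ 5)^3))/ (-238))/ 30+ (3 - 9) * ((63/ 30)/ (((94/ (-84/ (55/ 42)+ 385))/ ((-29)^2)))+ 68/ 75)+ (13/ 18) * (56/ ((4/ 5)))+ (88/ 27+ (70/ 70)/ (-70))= -5647264947953/ 156340800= -36121.50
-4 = -4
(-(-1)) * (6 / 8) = 3 / 4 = 0.75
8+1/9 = 73/9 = 8.11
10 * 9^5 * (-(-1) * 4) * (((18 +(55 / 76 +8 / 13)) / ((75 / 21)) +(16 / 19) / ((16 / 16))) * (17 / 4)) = 155141386317 / 2470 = 62810277.86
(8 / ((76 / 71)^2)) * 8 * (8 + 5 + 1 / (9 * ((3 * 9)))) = 63718240 / 87723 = 726.36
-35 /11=-3.18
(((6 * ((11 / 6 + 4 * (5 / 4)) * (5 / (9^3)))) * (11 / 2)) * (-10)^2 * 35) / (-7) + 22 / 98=-27615731 / 35721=-773.10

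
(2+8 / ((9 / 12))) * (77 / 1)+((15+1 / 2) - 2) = 5933 / 6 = 988.83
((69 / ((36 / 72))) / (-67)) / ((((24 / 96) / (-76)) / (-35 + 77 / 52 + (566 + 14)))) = 298037496 / 871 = 342178.53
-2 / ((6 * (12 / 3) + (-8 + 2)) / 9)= -1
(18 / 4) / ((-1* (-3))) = 3 / 2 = 1.50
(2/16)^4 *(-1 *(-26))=13/2048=0.01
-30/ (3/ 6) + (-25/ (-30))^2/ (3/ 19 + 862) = -35382485/ 589716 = -60.00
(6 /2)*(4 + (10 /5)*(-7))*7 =-210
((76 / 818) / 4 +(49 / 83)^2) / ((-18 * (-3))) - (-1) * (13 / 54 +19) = 5857069787 / 304300908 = 19.25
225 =225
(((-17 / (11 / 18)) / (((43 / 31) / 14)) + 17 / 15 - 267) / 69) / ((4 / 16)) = -15513536 / 489555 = -31.69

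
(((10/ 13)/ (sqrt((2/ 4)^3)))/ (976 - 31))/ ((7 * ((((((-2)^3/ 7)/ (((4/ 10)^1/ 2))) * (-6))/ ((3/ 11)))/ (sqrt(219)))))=sqrt(438)/ 540540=0.00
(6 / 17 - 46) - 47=-1575 / 17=-92.65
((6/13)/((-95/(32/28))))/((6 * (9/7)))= -8/11115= -0.00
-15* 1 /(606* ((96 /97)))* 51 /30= -1649 /38784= -0.04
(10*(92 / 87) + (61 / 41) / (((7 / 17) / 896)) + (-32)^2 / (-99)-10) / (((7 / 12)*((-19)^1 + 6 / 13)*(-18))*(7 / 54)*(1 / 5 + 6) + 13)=98783144200 / 5185810421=19.05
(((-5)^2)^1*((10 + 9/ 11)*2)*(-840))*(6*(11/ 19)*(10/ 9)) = -33320000/ 19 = -1753684.21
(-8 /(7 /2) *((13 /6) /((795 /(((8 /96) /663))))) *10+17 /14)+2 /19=25616179 /19412946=1.32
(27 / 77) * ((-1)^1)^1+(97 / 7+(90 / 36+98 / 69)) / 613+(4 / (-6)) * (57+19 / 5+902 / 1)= -2987890309 / 4652670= -642.19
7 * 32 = 224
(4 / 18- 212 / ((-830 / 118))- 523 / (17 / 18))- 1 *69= -592.40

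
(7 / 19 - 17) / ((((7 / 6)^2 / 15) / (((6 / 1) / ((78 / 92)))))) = -15698880 / 12103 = -1297.11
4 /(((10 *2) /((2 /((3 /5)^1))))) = 2 /3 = 0.67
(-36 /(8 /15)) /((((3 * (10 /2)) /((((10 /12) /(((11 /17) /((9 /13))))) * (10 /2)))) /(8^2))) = -183600 /143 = -1283.92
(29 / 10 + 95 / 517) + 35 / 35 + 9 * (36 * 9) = 15096833 / 5170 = 2920.08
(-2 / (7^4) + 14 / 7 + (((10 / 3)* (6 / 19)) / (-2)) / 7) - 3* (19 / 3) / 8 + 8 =2755015 / 364952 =7.55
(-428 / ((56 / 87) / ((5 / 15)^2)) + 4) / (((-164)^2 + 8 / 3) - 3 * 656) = -2935 / 1047088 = -0.00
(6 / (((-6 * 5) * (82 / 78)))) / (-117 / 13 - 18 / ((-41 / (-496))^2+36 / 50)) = 58114069 / 10314234495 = 0.01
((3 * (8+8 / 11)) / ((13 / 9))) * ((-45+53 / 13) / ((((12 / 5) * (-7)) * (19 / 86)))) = 371520 / 1859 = 199.85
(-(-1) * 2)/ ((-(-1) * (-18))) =-1/ 9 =-0.11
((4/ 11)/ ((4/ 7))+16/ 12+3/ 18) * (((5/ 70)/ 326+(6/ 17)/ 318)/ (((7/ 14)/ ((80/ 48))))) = 1284275/ 135701412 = 0.01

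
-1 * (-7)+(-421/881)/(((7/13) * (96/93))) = 1211745/197344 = 6.14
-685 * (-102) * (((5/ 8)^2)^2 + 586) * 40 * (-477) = -200041344897975/ 256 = -781411503507.71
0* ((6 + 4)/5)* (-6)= 0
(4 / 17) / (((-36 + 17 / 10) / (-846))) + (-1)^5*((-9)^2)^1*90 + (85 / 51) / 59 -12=-7530280439 / 1032087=-7296.17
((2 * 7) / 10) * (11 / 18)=77 / 90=0.86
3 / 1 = 3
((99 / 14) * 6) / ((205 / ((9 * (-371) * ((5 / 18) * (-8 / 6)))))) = 10494 / 41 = 255.95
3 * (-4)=-12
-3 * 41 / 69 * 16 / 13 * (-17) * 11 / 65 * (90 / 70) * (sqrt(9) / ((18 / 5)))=6.76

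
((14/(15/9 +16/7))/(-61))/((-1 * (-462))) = -7/55693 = -0.00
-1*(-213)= 213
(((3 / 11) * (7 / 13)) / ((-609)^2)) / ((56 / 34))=17 / 70714644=0.00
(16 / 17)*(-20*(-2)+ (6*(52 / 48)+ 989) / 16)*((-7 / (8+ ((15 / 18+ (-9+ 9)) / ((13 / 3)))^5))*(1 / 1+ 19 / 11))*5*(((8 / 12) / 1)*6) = -27204786627200 / 5925040957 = -4591.49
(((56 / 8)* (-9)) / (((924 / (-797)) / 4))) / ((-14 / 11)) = -2391 / 14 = -170.79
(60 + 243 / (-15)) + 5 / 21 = 44.04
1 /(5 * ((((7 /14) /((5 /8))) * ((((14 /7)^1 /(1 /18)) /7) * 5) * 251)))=7 /180720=0.00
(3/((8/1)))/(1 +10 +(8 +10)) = 3/232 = 0.01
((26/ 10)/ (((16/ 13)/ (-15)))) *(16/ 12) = -169/ 4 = -42.25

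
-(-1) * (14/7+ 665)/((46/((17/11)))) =493/22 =22.41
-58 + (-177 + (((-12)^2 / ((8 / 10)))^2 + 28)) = 32193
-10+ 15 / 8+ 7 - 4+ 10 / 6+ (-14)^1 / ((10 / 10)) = -419 / 24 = -17.46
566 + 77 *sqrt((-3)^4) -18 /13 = 16349 /13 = 1257.62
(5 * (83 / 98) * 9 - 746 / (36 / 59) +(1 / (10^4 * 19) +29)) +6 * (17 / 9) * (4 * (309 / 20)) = -38132733559 / 83790000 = -455.10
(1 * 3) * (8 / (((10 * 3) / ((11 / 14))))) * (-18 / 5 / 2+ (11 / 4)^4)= 779911 / 22400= 34.82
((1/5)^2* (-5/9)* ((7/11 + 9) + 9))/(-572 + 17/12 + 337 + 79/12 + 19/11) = 41/22302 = 0.00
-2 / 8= -1 / 4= -0.25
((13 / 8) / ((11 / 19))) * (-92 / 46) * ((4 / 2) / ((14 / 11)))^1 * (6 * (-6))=2223 / 7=317.57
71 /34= 2.09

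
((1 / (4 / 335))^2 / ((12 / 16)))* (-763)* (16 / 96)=-1189273.26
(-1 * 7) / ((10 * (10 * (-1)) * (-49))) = -1 / 700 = -0.00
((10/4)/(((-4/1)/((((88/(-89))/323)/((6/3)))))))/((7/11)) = 605/402458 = 0.00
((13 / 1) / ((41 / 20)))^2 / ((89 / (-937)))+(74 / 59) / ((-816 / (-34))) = -44840034067 / 105923172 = -423.33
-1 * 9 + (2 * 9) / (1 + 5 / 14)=81 / 19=4.26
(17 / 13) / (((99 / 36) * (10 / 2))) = 68 / 715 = 0.10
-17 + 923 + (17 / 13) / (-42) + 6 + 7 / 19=9464587 / 10374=912.34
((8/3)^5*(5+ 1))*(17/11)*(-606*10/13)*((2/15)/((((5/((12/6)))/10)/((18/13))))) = -7201619968/16731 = -430435.72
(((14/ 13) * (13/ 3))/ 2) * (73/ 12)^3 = 2723119/ 5184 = 525.29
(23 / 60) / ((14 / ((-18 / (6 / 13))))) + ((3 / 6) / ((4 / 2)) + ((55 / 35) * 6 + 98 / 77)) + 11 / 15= 98099 / 9240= 10.62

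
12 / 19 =0.63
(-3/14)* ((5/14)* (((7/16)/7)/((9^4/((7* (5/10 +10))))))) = -0.00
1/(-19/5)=-5/19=-0.26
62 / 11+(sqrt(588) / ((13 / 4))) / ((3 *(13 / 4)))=224 *sqrt(3) / 507+62 / 11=6.40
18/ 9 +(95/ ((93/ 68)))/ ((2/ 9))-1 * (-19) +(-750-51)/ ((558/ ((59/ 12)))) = 242933/ 744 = 326.52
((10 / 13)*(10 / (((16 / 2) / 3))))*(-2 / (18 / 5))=-125 / 78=-1.60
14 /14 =1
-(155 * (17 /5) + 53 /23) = -12174 /23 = -529.30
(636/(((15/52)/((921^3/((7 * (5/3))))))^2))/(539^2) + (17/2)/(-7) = 2099189182787344425241873/17794411250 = 117969015849700.81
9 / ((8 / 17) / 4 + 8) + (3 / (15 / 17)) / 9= 3077 / 2070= 1.49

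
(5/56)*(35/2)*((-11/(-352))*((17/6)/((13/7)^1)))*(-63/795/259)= -595/26104832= -0.00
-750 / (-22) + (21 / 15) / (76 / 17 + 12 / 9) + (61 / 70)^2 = 139966009 / 3988600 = 35.09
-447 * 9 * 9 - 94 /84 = -1520741 /42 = -36208.12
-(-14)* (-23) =-322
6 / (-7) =-6 / 7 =-0.86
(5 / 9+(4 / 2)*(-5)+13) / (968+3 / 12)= 128 / 34857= 0.00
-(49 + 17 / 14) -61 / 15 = -11399 / 210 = -54.28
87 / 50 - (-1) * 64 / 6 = 1861 / 150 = 12.41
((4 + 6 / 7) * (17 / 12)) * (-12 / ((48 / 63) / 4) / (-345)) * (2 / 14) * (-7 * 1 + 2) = -0.90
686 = 686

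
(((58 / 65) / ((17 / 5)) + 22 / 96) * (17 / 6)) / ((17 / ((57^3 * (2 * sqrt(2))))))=107309055 * sqrt(2) / 3536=42917.96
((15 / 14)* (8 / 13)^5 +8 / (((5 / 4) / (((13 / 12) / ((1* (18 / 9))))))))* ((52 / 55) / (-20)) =-138837052 / 824698875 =-0.17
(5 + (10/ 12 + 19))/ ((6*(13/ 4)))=149/ 117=1.27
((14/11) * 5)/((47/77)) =490/47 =10.43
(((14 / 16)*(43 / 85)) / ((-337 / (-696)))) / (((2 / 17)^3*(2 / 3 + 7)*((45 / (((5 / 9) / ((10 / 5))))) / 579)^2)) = 93967344569 / 100452960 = 935.44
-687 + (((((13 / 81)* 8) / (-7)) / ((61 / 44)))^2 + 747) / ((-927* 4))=-687.20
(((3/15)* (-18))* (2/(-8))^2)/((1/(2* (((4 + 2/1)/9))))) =-0.30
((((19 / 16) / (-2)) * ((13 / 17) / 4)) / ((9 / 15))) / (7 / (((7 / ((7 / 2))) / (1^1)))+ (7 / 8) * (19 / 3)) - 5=-296355 / 59024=-5.02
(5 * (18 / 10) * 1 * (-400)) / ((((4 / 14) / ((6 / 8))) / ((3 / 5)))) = -5670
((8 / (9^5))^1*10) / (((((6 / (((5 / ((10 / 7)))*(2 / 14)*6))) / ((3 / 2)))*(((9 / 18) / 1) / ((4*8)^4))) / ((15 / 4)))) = 52428800 / 6561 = 7990.98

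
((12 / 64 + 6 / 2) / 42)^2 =289 / 50176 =0.01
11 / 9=1.22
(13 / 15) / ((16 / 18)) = 39 / 40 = 0.98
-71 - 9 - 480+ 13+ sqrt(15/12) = -547+ sqrt(5)/2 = -545.88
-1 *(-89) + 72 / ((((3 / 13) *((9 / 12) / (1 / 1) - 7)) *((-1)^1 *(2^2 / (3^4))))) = 27497 / 25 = 1099.88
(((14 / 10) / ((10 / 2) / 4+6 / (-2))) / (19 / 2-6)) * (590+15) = -968 / 7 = -138.29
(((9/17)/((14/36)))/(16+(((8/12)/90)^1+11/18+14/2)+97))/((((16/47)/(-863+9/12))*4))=-1772596305/248030272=-7.15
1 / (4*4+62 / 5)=5 / 142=0.04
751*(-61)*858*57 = -2240432766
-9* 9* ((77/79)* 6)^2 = -17288964/6241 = -2770.22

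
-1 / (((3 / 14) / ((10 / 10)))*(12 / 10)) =-35 / 9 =-3.89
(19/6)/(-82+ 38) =-19/264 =-0.07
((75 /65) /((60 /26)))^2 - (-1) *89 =357 /4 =89.25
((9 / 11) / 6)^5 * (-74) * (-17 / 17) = 8991 / 2576816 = 0.00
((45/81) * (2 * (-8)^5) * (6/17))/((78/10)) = -3276800/1989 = -1647.46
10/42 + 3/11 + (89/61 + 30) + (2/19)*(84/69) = 32.10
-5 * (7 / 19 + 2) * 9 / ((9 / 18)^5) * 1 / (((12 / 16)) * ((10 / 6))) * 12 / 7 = -622080 / 133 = -4677.29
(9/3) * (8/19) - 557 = -10559/19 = -555.74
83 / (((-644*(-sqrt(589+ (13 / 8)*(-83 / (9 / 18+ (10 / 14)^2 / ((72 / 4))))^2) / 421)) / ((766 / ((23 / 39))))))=349.37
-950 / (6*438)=-475 / 1314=-0.36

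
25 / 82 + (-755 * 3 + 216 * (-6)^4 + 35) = 22771917 / 82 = 277706.30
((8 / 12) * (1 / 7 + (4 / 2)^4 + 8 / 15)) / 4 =1751 / 630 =2.78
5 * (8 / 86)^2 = 80 / 1849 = 0.04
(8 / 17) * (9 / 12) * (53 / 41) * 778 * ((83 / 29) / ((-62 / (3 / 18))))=-1711211 / 626603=-2.73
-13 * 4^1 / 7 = -52 / 7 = -7.43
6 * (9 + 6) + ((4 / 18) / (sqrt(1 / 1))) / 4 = 1621 / 18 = 90.06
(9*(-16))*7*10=-10080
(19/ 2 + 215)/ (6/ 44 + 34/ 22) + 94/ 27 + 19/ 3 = 143158/ 999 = 143.30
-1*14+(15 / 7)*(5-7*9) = -138.29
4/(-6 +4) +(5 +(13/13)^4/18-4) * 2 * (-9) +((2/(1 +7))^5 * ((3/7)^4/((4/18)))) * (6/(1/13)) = -51602673/2458624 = -20.99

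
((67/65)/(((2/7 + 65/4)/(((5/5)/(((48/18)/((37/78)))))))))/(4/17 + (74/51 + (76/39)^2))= 2655009/1313012440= 0.00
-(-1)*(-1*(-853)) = 853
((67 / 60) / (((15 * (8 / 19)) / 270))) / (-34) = -3819 / 2720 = -1.40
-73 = -73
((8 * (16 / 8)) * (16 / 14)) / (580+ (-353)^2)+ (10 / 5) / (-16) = -875299 / 7010584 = -0.12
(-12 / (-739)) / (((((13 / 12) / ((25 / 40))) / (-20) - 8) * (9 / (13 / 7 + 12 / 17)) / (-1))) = 61000 / 106672433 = 0.00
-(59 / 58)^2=-3481 / 3364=-1.03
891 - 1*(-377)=1268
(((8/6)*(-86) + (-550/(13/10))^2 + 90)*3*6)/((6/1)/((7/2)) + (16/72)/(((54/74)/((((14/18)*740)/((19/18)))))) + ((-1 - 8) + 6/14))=4398817602879/217370504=20236.50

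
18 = 18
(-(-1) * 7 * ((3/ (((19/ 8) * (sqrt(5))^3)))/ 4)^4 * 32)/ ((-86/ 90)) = -2612736/ 17511884375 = -0.00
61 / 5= 12.20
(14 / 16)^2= 0.77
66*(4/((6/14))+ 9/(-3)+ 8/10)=2354/5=470.80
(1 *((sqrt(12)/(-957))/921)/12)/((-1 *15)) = sqrt(3)/79325730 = 0.00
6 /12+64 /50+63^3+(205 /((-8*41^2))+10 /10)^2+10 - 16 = 672517669313 /2689600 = 250043.75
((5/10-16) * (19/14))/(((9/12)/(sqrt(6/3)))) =-589 * sqrt(2)/21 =-39.67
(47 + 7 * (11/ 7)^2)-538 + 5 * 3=-3211/ 7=-458.71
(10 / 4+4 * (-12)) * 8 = -364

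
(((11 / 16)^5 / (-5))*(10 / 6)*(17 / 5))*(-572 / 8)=391514981 / 31457280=12.45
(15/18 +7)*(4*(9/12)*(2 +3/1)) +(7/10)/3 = 1766/15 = 117.73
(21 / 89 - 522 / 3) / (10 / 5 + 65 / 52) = -61860 / 1157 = -53.47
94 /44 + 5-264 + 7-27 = -6091 /22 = -276.86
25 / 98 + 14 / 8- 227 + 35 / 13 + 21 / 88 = -12448017 / 56056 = -222.06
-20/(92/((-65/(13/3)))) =75/23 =3.26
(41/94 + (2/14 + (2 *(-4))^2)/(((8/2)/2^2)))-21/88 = 1862783/28952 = 64.34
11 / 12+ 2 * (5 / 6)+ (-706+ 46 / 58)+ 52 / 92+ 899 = 1576321 / 8004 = 196.94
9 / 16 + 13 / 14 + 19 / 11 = 3965 / 1232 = 3.22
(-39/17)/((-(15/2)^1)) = 26/85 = 0.31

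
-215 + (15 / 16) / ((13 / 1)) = -44705 / 208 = -214.93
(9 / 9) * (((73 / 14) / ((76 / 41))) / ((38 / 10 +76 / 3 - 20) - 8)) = 44895 / 18088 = 2.48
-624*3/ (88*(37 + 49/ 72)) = -16848/ 29843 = -0.56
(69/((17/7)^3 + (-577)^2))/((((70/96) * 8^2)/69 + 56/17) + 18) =9253797/981024975760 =0.00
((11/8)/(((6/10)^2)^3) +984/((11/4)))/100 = 24845377/6415200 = 3.87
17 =17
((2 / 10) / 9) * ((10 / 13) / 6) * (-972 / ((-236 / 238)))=2142 / 767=2.79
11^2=121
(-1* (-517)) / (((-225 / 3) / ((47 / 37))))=-8.76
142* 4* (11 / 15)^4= 8316088 / 50625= 164.27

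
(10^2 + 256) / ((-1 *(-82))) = 178 / 41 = 4.34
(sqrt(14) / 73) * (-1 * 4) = -4 * sqrt(14) / 73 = -0.21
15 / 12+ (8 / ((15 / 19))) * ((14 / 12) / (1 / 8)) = 17249 / 180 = 95.83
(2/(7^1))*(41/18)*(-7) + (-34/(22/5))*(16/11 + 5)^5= -86571.99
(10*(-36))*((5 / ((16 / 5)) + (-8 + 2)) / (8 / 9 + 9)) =28755 / 178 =161.54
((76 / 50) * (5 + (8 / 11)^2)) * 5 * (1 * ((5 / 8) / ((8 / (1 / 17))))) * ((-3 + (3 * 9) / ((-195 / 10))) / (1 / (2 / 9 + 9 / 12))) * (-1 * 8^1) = 2817605 / 427856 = 6.59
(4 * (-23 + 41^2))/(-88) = -75.36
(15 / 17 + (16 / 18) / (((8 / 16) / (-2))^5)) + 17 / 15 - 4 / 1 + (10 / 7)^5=-906.26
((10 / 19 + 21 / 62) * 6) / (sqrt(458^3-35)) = 1019 * sqrt(10674653) / 6287370617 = 0.00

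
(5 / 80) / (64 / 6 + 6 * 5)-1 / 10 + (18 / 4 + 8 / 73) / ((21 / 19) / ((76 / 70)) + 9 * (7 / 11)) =22325267717 / 38168266080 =0.58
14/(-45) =-14/45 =-0.31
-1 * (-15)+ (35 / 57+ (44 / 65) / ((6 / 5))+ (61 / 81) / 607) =196486399 / 12144249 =16.18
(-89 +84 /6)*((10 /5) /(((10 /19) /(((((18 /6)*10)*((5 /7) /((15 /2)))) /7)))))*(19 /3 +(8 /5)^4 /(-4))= -669028 /1225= -546.15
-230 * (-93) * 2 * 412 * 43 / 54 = 126315080 / 9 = 14035008.89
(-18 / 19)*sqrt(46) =-18*sqrt(46) / 19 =-6.43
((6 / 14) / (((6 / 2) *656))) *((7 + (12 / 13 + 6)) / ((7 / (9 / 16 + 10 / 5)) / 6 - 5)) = -543 / 813904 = -0.00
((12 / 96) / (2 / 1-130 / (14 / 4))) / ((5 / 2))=-7 / 4920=-0.00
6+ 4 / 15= 94 / 15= 6.27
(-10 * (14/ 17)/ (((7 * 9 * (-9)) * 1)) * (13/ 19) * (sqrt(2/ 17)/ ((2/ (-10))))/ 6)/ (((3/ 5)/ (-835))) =2713750 * sqrt(34)/ 4002939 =3.95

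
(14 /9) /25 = 14 /225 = 0.06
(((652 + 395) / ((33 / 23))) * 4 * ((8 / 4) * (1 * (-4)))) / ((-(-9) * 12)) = -64216 / 297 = -216.22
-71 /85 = -0.84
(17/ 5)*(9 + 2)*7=1309/ 5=261.80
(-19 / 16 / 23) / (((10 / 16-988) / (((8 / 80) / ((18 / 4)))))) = 19 / 16350930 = 0.00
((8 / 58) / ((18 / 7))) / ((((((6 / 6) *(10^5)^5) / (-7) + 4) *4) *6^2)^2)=343 / 270604799999999999999998484613120000000000000002121541632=0.00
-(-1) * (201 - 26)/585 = 0.30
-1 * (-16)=16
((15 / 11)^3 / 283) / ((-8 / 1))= -3375 / 3013384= -0.00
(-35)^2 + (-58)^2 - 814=3775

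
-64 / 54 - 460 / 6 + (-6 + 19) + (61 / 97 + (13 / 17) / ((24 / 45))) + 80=6130225 / 356184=17.21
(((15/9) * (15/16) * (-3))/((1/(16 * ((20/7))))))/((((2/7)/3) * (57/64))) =-48000/19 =-2526.32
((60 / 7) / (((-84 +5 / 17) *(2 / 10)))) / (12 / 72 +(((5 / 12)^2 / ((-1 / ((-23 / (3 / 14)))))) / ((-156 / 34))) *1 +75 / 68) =1460721600 / 7964706029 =0.18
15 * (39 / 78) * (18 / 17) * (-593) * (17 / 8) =-80055 / 8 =-10006.88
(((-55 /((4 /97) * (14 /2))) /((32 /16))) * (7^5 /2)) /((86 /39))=-499564065 /1376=-363055.28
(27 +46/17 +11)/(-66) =-346/561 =-0.62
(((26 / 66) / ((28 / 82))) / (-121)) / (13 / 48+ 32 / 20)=-21320 / 4183333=-0.01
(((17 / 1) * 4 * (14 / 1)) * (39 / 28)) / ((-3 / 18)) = -7956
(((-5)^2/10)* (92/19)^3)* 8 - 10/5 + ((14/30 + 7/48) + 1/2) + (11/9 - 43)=11002405579/4938480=2227.89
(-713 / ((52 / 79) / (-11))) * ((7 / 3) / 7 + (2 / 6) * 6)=27802.43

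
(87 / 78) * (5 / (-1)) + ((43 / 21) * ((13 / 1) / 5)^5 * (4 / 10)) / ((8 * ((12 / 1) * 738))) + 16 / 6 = -2.91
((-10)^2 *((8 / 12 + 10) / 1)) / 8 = 400 / 3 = 133.33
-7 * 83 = -581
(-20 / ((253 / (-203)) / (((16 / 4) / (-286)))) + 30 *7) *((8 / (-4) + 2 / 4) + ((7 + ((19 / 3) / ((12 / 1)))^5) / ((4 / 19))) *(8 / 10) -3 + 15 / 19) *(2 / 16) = 100467560720022097 / 166258039394304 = 604.29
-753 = -753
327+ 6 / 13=4257 / 13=327.46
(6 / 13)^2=36 / 169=0.21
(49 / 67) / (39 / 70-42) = -3430 / 194367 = -0.02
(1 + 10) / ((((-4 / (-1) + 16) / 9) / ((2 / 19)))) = 99 / 190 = 0.52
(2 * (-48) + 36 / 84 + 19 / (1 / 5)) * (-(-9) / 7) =-36 / 49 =-0.73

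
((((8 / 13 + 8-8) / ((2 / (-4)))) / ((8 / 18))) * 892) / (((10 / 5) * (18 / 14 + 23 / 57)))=-3203172 / 4381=-731.15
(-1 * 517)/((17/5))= -2585/17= -152.06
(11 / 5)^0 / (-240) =-1 / 240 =-0.00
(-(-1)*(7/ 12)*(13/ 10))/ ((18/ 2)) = 91/ 1080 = 0.08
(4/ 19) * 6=24/ 19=1.26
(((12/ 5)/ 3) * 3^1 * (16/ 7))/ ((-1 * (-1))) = 192/ 35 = 5.49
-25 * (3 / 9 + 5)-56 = -568 / 3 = -189.33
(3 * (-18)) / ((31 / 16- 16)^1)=96 / 25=3.84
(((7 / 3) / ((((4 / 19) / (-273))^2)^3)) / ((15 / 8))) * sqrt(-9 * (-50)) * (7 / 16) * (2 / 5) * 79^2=1985301614892974669611893027 * sqrt(2) / 20480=137091819784318953085067.10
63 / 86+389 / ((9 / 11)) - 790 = -242899 / 774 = -313.82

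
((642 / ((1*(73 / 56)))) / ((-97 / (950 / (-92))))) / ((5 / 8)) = 13661760 / 162863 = 83.88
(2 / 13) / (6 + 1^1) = 2 / 91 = 0.02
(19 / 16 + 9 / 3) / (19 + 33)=67 / 832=0.08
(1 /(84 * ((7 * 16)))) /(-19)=-1 /178752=-0.00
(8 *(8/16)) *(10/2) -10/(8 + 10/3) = 19.12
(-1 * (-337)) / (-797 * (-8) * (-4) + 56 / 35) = -1685 / 127512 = -0.01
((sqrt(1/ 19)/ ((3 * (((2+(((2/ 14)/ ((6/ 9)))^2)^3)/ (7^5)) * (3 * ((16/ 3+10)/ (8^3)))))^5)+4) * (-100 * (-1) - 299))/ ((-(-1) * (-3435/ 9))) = 2388/ 1145+7101416316663469238709937911854561775911686054361541869933646806253568 * sqrt(19)/ 8785762362927022779255821256757200485951825334165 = 3523240761776567260882.02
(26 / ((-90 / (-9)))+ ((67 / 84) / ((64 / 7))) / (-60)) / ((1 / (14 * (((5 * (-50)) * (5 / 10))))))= -20954675 / 4608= -4547.46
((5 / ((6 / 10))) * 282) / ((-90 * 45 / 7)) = -329 / 81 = -4.06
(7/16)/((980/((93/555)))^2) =961/75130720000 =0.00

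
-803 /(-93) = 803 /93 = 8.63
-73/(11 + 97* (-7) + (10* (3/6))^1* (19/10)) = 146/1317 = 0.11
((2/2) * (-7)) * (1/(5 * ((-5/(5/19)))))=7/95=0.07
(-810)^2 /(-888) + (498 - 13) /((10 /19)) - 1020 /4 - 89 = -5970 /37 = -161.35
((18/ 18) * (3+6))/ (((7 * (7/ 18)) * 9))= 18/ 49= 0.37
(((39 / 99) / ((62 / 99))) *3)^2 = 13689 / 3844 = 3.56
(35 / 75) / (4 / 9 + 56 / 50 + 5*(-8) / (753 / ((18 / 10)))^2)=6615105 / 22173112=0.30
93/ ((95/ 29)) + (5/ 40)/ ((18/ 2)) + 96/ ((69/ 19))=8627137/ 157320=54.84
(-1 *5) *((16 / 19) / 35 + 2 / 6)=-713 / 399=-1.79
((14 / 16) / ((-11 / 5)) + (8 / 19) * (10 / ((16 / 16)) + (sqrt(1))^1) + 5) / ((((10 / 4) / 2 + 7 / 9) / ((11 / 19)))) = 138951 / 52706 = 2.64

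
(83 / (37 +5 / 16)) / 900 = 332 / 134325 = 0.00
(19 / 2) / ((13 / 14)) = 10.23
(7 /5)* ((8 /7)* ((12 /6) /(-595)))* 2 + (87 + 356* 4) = 4495193 /2975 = 1510.99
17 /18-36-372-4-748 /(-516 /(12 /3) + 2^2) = -911411 /2250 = -405.07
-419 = -419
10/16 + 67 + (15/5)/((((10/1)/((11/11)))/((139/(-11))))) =28087/440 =63.83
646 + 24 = 670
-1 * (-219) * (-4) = -876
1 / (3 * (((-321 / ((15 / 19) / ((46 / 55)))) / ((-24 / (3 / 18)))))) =0.14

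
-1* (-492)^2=-242064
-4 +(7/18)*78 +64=271/3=90.33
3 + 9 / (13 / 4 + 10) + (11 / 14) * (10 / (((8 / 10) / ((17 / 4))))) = 269615 / 5936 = 45.42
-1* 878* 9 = -7902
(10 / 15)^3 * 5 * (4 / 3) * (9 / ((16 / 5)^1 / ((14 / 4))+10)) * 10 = 16.29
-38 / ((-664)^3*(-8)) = -0.00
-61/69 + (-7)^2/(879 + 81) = -6131/7360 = -0.83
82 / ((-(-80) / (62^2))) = 39401 / 10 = 3940.10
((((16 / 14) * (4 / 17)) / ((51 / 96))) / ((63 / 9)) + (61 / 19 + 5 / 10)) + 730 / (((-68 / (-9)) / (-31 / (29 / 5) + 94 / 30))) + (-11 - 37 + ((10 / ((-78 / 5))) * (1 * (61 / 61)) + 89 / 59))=-9229060831373 / 35908076022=-257.02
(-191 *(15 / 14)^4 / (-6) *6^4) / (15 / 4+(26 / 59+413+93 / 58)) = 297797411250 / 2293937009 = 129.82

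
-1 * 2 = -2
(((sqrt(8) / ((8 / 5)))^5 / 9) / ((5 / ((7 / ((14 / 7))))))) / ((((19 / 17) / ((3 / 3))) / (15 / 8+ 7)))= 5280625 * sqrt(2) / 700416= 10.66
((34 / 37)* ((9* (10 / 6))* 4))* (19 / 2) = 19380 / 37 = 523.78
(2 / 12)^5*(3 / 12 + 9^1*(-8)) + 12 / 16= 23041 / 31104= 0.74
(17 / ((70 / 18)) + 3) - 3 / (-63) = 779 / 105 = 7.42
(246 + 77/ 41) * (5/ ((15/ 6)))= 20326/ 41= 495.76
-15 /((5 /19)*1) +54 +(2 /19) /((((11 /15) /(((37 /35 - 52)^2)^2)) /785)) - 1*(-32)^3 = 9520834715762707 /12545225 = 758921001.08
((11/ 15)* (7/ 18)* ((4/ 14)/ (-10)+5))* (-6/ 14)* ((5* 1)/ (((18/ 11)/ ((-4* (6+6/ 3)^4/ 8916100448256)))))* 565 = 396517/ 205705930752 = 0.00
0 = 0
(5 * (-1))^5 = -3125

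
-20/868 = -5/217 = -0.02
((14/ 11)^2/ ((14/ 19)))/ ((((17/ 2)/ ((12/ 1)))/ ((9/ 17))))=57456/ 34969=1.64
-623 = -623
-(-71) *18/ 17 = 1278/ 17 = 75.18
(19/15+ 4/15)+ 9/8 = 319/120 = 2.66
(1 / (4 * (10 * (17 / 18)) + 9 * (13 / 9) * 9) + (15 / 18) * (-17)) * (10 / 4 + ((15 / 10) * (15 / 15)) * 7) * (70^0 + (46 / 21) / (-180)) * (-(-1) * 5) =-2872497121 / 3159324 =-909.21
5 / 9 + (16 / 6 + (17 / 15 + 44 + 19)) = 3031 / 45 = 67.36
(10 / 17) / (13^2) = 10 / 2873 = 0.00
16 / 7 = 2.29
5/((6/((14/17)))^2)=0.09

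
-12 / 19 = -0.63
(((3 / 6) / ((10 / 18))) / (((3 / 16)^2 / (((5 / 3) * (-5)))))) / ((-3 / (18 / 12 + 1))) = 177.78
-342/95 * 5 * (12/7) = -30.86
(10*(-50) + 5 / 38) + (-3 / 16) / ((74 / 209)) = -11256953 / 22496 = -500.40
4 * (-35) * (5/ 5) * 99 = -13860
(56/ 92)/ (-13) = -14/ 299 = -0.05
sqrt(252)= 6*sqrt(7)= 15.87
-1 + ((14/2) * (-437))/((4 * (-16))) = 2995/64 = 46.80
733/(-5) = -733/5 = -146.60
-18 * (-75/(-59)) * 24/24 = -1350/59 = -22.88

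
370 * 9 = 3330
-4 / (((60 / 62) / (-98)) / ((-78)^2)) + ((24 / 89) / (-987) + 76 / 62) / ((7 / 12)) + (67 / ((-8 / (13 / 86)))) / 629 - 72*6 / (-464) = 982582375189409079473 / 398705956932080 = 2464428.63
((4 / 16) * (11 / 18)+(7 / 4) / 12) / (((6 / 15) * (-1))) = -0.75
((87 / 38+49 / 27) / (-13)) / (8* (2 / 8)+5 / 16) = -33688 / 246753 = -0.14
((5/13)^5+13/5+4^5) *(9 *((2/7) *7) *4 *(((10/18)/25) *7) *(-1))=-106728305264/9282325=-11498.01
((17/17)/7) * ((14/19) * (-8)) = -16/19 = -0.84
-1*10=-10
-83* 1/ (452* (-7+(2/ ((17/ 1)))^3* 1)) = 407779/ 15541116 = 0.03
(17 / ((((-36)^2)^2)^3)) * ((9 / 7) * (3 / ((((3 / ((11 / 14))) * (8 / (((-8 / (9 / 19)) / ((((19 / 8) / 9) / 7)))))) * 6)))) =-187 / 5528111561375219712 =-0.00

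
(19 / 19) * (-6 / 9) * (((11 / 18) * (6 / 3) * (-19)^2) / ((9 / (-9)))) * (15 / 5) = 7942 / 9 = 882.44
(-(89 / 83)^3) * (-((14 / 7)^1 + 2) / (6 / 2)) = 2819876 / 1715361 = 1.64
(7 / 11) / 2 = 7 / 22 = 0.32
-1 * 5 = -5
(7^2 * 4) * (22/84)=154/3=51.33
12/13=0.92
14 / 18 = 7 / 9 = 0.78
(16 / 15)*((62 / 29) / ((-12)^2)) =62 / 3915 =0.02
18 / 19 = 0.95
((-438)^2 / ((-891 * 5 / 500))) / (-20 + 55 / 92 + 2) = 196107200 / 158499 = 1237.28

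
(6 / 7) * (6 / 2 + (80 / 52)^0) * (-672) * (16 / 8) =-4608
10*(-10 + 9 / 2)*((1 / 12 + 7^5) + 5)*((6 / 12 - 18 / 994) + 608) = -562641654.53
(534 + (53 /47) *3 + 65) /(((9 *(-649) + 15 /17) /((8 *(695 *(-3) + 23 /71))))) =284955070592 /165652017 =1720.20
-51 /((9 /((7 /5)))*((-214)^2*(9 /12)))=-119 /515205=-0.00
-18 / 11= -1.64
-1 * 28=-28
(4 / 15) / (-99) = -4 / 1485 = -0.00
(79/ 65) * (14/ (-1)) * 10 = -170.15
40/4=10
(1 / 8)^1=1 / 8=0.12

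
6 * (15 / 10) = 9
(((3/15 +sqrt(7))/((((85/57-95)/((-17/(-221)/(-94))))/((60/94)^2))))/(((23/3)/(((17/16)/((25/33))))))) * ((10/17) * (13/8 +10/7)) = 8684577/37062950491840 +8684577 * sqrt(7)/7412590098368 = 0.00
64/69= 0.93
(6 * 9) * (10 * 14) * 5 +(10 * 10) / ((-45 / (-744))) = 39453.33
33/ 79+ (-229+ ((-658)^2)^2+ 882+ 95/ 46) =681221739507689/ 3634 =187457825951.48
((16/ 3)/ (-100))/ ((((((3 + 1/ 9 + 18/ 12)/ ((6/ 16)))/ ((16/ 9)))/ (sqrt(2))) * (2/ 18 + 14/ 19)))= -2736 * sqrt(2)/ 300875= -0.01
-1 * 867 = -867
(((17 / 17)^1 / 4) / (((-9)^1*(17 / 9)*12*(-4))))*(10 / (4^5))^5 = 3125 / 114841790497947648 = 0.00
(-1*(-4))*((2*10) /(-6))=-40 /3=-13.33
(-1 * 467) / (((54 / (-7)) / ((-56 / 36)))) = -22883 / 243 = -94.17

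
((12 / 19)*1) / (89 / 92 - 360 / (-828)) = 368 / 817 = 0.45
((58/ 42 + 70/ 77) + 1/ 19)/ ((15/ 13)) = 133666/ 65835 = 2.03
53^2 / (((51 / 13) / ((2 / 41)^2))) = 146068 / 85731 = 1.70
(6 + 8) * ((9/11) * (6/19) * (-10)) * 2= -72.34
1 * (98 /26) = 49 /13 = 3.77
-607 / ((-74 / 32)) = 9712 / 37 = 262.49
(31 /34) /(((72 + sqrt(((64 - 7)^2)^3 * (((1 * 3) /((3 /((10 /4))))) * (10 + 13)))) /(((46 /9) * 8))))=-91264 /67049554195539 + 39123736 * sqrt(230) /22349851398513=0.00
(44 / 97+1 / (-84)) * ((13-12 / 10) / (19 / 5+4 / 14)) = 212341 / 166452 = 1.28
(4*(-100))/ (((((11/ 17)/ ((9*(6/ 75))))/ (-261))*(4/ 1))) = 319464/ 11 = 29042.18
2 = 2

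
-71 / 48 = -1.48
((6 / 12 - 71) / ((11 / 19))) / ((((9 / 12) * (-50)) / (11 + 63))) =66082 / 275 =240.30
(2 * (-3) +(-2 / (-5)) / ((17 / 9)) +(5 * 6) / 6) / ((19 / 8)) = -0.33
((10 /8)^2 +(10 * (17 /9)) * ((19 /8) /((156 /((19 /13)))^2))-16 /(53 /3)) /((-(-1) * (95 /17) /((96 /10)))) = 88149187831 /77654502900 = 1.14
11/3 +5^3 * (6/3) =253.67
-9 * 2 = -18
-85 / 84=-1.01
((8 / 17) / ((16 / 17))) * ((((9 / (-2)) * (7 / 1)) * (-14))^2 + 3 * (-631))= 96294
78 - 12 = 66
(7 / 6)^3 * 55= 18865 / 216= 87.34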